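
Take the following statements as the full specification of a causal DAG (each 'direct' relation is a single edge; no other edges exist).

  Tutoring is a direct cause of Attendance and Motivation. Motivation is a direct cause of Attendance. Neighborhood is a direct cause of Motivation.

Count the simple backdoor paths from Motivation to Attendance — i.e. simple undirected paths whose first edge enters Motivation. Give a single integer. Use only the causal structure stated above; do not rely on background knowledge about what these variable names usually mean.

1

A backdoor path from Motivation to Attendance is any simple undirected path whose first edge points into Motivation (i.e. leaves Motivation via a parent).
Parents of Motivation: {Neighborhood, Tutoring}.
Enumerating:
  P1: Motivation <- Tutoring -> Attendance
That exhausts the simple backdoor paths. Count: 1.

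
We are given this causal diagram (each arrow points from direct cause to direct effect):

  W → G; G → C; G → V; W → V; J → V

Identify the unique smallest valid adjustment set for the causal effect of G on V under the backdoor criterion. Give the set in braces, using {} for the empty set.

{W}

Variables eligible for adjustment (non-descendants of G, excluding G and V): {J, W}.
Backdoor paths from G to V:
  P1: G <- W -> V
The empty set is not sufficient: P1 (G <- W -> V) has no collider blocking it and no conditioned non-collider, so it is open.
Try {W}:
  P1: blocked at fork node W ∈ conditioning set.
{W} contains no descendant of G and blocks every backdoor path.
No other singleton works — e.g. {J} leaves P1 open — so {W} is the unique smallest valid adjustment set.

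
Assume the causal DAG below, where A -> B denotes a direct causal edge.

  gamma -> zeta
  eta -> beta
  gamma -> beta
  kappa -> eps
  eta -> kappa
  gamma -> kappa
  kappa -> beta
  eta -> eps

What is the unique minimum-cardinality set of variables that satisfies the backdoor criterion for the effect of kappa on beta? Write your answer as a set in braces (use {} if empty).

{eta, gamma}

Variables eligible for adjustment (non-descendants of kappa, excluding kappa and beta): {eta, gamma, zeta}.
Backdoor paths from kappa to beta:
  P1: kappa <- gamma -> beta
  P2: kappa <- eta -> beta
The empty set is not sufficient: P1 (kappa <- gamma -> beta) has no collider blocking it and no conditioned non-collider, so it is open.
Try {eta, gamma}:
  P1: blocked at fork node gamma ∈ conditioning set.
  P2: blocked at fork node eta ∈ conditioning set.
{eta, gamma} contains no descendant of kappa and blocks every backdoor path.
Every element of {eta, gamma} is needed (dropping eta leaves P2 open; dropping gamma leaves P1 open), so no proper subset is valid.
Among all size-2 subsets of the eligible variables, only {eta, gamma} blocks every backdoor path, so it is the unique smallest valid adjustment set.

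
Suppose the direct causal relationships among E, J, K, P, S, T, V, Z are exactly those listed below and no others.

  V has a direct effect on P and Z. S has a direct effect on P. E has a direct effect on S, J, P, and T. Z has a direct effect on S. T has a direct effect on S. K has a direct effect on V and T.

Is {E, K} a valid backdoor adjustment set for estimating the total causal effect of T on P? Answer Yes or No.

Yes

Backdoor paths from T to P (paths whose first edge points into T):
  P1: T <- K -> V -> Z -> S <- E -> P
  P2: T <- K -> V -> Z -> S -> P
  P3: T <- K -> V -> P
  P4: T <- E -> S <- Z <- V -> P
  P5: T <- E -> S -> P
  P6: T <- E -> P
Condition 1 (no descendant of T in the set): holds — descendants of T are {P, S}; none are in {E, K}.
Condition 2 (every backdoor path blocked by {E, K}):
  P1: blocked at fork node K ∈ conditioning set.
  P2: blocked at fork node K ∈ conditioning set.
  P3: blocked at fork node K ∈ conditioning set.
  P4: blocked at fork node E ∈ conditioning set.
  P5: blocked at fork node E ∈ conditioning set.
  P6: blocked at fork node E ∈ conditioning set.
{E, K} satisfies the backdoor criterion.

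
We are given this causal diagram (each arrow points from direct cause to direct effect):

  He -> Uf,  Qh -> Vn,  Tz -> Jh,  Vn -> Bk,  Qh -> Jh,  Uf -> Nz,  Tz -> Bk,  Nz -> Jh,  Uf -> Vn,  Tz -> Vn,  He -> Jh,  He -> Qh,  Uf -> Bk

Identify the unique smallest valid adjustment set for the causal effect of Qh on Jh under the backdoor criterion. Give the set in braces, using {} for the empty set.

Variables eligible for adjustment (non-descendants of Qh, excluding Qh and Jh): {He, Nz, Tz, Uf}.
Backdoor paths from Qh to Jh:
  P1: Qh <- He -> Uf -> Nz -> Jh
  P2: Qh <- He -> Uf -> Vn <- Tz -> Jh
  P3: Qh <- He -> Uf -> Vn -> Bk <- Tz -> Jh
  P4: Qh <- He -> Uf -> Bk <- Tz -> Jh
  P5: Qh <- He -> Uf -> Bk <- Vn <- Tz -> Jh
  P6: Qh <- He -> Jh
The empty set is not sufficient: P1 (Qh <- He -> Uf -> Nz -> Jh) has no collider blocking it and no conditioned non-collider, so it is open.
Try {He}:
  P1: blocked at fork node He ∈ conditioning set.
  P2: blocked at fork node He ∈ conditioning set.
  P3: blocked at fork node He ∈ conditioning set.
  P4: blocked at fork node He ∈ conditioning set.
  P5: blocked at fork node He ∈ conditioning set.
  P6: blocked at fork node He ∈ conditioning set.
{He} contains no descendant of Qh and blocks every backdoor path.
No other singleton works — e.g. {Uf} leaves P6 open — so {He} is the unique smallest valid adjustment set.

{He}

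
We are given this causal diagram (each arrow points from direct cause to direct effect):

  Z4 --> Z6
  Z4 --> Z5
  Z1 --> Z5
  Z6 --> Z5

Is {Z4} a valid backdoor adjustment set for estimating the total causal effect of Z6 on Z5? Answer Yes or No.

Yes

Backdoor paths from Z6 to Z5 (paths whose first edge points into Z6):
  P1: Z6 <- Z4 -> Z5
Condition 1 (no descendant of Z6 in the set): holds — descendants of Z6 are {Z5}; none are in {Z4}.
Condition 2 (every backdoor path blocked by {Z4}):
  P1: blocked at fork node Z4 ∈ conditioning set.
{Z4} satisfies the backdoor criterion.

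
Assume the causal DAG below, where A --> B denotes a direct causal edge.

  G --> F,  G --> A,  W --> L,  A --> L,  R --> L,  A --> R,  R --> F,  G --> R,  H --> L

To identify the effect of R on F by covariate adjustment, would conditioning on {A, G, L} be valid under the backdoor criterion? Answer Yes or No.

Backdoor paths from R to F (paths whose first edge points into R):
  P1: R <- G -> F
  P2: R <- A <- G -> F
Condition 1 (no descendant of R in the set): FAILS — L is a descendant of R.
Condition 2 (every backdoor path blocked by {A, G, L}):
  P1: blocked at fork node G ∈ conditioning set.
  P2: blocked at chain node A ∈ conditioning set.
{A, G, L} does not satisfy the backdoor criterion.

No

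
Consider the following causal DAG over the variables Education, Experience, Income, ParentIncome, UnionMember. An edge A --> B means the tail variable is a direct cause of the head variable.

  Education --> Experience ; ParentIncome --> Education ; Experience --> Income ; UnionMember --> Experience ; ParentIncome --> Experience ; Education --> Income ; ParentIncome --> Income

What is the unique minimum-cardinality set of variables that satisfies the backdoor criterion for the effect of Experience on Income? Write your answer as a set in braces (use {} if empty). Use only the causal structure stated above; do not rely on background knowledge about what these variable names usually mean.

{Education, ParentIncome}

Variables eligible for adjustment (non-descendants of Experience, excluding Experience and Income): {Education, ParentIncome, UnionMember}.
Backdoor paths from Experience to Income:
  P1: Experience <- ParentIncome -> Education -> Income
  P2: Experience <- ParentIncome -> Income
  P3: Experience <- Education <- ParentIncome -> Income
  P4: Experience <- Education -> Income
The empty set is not sufficient: P1 (Experience <- ParentIncome -> Education -> Income) has no collider blocking it and no conditioned non-collider, so it is open.
Try {Education, ParentIncome}:
  P1: blocked at fork node ParentIncome ∈ conditioning set.
  P2: blocked at fork node ParentIncome ∈ conditioning set.
  P3: blocked at chain node Education ∈ conditioning set.
  P4: blocked at fork node Education ∈ conditioning set.
{Education, ParentIncome} contains no descendant of Experience and blocks every backdoor path.
Every element of {Education, ParentIncome} is needed (dropping Education leaves P4 open; dropping ParentIncome leaves P2 open), so no proper subset is valid.
Among all size-2 subsets of the eligible variables, only {Education, ParentIncome} blocks every backdoor path, so it is the unique smallest valid adjustment set.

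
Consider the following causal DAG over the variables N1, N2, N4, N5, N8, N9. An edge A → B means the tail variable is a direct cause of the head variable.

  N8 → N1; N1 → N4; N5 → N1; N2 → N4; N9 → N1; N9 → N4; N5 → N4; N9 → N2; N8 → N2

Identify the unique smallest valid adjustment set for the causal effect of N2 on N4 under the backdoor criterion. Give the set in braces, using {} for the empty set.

{N8, N9}

Variables eligible for adjustment (non-descendants of N2, excluding N2 and N4): {N1, N5, N8, N9}.
Backdoor paths from N2 to N4:
  P1: N2 <- N9 -> N1 <- N5 -> N4
  P2: N2 <- N9 -> N1 -> N4
  P3: N2 <- N9 -> N4
  P4: N2 <- N8 -> N1 <- N9 -> N4
  P5: N2 <- N8 -> N1 <- N5 -> N4
  P6: N2 <- N8 -> N1 -> N4
The empty set is not sufficient: P2 (N2 <- N9 -> N1 -> N4) has no collider blocking it and no conditioned non-collider, so it is open.
Try {N8, N9}:
  P1: blocked at fork node N9 ∈ conditioning set.
  P2: blocked at fork node N9 ∈ conditioning set.
  P3: blocked at fork node N9 ∈ conditioning set.
  P4: blocked at fork node N8 ∈ conditioning set.
  P5: blocked at fork node N8 ∈ conditioning set.
  P6: blocked at fork node N8 ∈ conditioning set.
{N8, N9} contains no descendant of N2 and blocks every backdoor path.
Every element of {N8, N9} is needed (dropping N8 leaves P6 open; dropping N9 leaves P2 open), so no proper subset is valid.
Among all size-2 subsets of the eligible variables, only {N8, N9} blocks every backdoor path, so it is the unique smallest valid adjustment set.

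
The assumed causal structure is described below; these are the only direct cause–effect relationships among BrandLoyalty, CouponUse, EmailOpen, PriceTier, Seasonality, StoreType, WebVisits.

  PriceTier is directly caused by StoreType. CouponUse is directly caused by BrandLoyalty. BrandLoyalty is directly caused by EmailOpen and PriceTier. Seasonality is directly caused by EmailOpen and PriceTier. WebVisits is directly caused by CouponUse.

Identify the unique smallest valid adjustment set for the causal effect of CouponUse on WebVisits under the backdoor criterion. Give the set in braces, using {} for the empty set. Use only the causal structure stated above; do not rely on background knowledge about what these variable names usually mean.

{}

Variables eligible for adjustment (non-descendants of CouponUse, excluding CouponUse and WebVisits): {BrandLoyalty, EmailOpen, PriceTier, Seasonality, StoreType}.
Backdoor paths from CouponUse to WebVisits:
  (none)
With no backdoor paths the empty set already satisfies the criterion, and it is trivially minimal.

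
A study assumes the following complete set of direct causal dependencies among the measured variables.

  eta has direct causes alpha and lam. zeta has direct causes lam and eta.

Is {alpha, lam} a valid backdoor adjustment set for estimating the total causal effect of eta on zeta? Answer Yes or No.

Yes

Backdoor paths from eta to zeta (paths whose first edge points into eta):
  P1: eta <- lam -> zeta
Condition 1 (no descendant of eta in the set): holds — descendants of eta are {zeta}; none are in {alpha, lam}.
Condition 2 (every backdoor path blocked by {alpha, lam}):
  P1: blocked at fork node lam ∈ conditioning set.
{alpha, lam} satisfies the backdoor criterion.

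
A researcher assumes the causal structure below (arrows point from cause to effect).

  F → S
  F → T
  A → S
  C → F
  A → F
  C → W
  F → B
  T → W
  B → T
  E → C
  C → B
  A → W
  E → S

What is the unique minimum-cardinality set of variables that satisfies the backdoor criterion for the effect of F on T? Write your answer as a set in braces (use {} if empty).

{C}

Variables eligible for adjustment (non-descendants of F, excluding F and T): {A, C, E}.
Backdoor paths from F to T:
  P1: F <- A -> W <- C -> B -> T
  P2: F <- A -> W <- T
  P3: F <- A -> S <- E -> C -> B -> T
  P4: F <- A -> S <- E -> C -> W <- T
  P5: F <- C <- E -> S <- A -> W <- T
  P6: F <- C -> B -> T
  P7: F <- C -> W <- T
The empty set is not sufficient: P6 (F <- C -> B -> T) has no collider blocking it and no conditioned non-collider, so it is open.
Try {C}:
  P1: blocked at collider W (neither it nor any descendant is in the conditioning set).
  P2: blocked at collider W (neither it nor any descendant is in the conditioning set).
  P3: blocked at collider S (neither it nor any descendant is in the conditioning set).
  P4: blocked at collider S (neither it nor any descendant is in the conditioning set).
  P5: blocked at chain node C ∈ conditioning set.
  P6: blocked at fork node C ∈ conditioning set.
  P7: blocked at fork node C ∈ conditioning set.
{C} contains no descendant of F and blocks every backdoor path.
No other singleton works — e.g. {E} leaves P6 open — so {C} is the unique smallest valid adjustment set.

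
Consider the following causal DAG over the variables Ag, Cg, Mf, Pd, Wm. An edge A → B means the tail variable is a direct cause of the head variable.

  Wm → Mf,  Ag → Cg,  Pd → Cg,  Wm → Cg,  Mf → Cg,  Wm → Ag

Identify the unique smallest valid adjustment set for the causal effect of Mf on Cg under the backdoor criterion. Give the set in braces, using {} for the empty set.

{Wm}

Variables eligible for adjustment (non-descendants of Mf, excluding Mf and Cg): {Ag, Pd, Wm}.
Backdoor paths from Mf to Cg:
  P1: Mf <- Wm -> Ag -> Cg
  P2: Mf <- Wm -> Cg
The empty set is not sufficient: P1 (Mf <- Wm -> Ag -> Cg) has no collider blocking it and no conditioned non-collider, so it is open.
Try {Wm}:
  P1: blocked at fork node Wm ∈ conditioning set.
  P2: blocked at fork node Wm ∈ conditioning set.
{Wm} contains no descendant of Mf and blocks every backdoor path.
No other singleton works — e.g. {Ag} leaves P2 open — so {Wm} is the unique smallest valid adjustment set.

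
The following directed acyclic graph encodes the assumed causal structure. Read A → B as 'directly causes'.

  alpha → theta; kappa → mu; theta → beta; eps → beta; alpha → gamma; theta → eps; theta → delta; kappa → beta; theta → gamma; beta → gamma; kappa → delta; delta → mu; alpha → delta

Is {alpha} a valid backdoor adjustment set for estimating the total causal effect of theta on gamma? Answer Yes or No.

Backdoor paths from theta to gamma (paths whose first edge points into theta):
  P1: theta <- alpha -> delta <- kappa -> beta -> gamma
  P2: theta <- alpha -> delta -> mu <- kappa -> beta -> gamma
  P3: theta <- alpha -> gamma
Condition 1 (no descendant of theta in the set): holds — descendants of theta are {beta, delta, eps, gamma, mu}; none are in {alpha}.
Condition 2 (every backdoor path blocked by {alpha}):
  P1: blocked at fork node alpha ∈ conditioning set.
  P2: blocked at fork node alpha ∈ conditioning set.
  P3: blocked at fork node alpha ∈ conditioning set.
{alpha} satisfies the backdoor criterion.

Yes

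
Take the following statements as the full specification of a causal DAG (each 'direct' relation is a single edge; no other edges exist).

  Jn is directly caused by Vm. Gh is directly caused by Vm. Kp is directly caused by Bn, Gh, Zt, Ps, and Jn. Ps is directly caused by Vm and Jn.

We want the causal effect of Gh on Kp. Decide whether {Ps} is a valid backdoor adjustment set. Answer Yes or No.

No

Backdoor paths from Gh to Kp (paths whose first edge points into Gh):
  P1: Gh <- Vm -> Jn -> Ps -> Kp
  P2: Gh <- Vm -> Jn -> Kp
  P3: Gh <- Vm -> Ps <- Jn -> Kp
  P4: Gh <- Vm -> Ps -> Kp
Condition 1 (no descendant of Gh in the set): holds — descendants of Gh are {Kp}; none are in {Ps}.
Condition 2 (every backdoor path blocked by {Ps}):
  P1: blocked at chain node Ps ∈ conditioning set.
  P2: open — no interior node is in the conditioning set.
  P3: open — collider(s) Ps are conditioned on (or have a conditioned descendant) and no non-collider on the path is in the set.
  P4: blocked at chain node Ps ∈ conditioning set.
{Ps} does not satisfy the backdoor criterion.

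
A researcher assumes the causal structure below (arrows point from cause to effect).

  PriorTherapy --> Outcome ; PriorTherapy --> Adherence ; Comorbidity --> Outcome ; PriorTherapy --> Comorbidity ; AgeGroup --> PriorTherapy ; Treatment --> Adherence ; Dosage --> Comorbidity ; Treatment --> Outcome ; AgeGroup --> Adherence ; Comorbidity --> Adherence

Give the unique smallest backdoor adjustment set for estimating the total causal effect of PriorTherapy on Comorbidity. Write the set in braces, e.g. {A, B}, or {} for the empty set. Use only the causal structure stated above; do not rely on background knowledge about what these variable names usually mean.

Variables eligible for adjustment (non-descendants of PriorTherapy, excluding PriorTherapy and Comorbidity): {AgeGroup, Dosage, Treatment}.
Backdoor paths from PriorTherapy to Comorbidity:
  P1: PriorTherapy <- AgeGroup -> Adherence <- Treatment -> Outcome <- Comorbidity
  P2: PriorTherapy <- AgeGroup -> Adherence <- Comorbidity
Each backdoor path contains an unconditioned collider, so every path is already blocked with the empty conditioning set:
  P1: blocked at collider Adherence (neither it nor any descendant is in the conditioning set).
  P2: blocked at collider Adherence (neither it nor any descendant is in the conditioning set).
The empty set is therefore the unique smallest valid set.

{}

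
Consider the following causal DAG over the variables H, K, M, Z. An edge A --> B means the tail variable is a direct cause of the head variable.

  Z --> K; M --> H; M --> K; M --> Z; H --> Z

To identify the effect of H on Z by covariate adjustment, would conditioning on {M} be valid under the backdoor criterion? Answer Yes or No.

Yes

Backdoor paths from H to Z (paths whose first edge points into H):
  P1: H <- M -> Z
  P2: H <- M -> K <- Z
Condition 1 (no descendant of H in the set): holds — descendants of H are {K, Z}; none are in {M}.
Condition 2 (every backdoor path blocked by {M}):
  P1: blocked at fork node M ∈ conditioning set.
  P2: blocked at fork node M ∈ conditioning set.
{M} satisfies the backdoor criterion.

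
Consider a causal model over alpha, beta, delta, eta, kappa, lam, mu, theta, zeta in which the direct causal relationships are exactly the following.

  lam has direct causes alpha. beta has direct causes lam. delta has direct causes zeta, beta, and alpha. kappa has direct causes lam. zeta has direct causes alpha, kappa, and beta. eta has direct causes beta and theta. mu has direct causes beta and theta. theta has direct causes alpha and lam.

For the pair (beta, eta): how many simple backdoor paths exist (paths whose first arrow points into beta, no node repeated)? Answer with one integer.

A backdoor path from beta to eta is any simple undirected path whose first edge points into beta (i.e. leaves beta via a parent).
Parents of beta: {lam}.
Enumerating:
  P1: beta <- lam <- alpha -> theta -> eta
  P2: beta <- lam -> theta -> eta
  P3: beta <- lam -> kappa -> zeta <- alpha -> theta -> eta
  P4: beta <- lam -> kappa -> zeta -> delta <- alpha -> theta -> eta
That exhausts the simple backdoor paths. Count: 4.

4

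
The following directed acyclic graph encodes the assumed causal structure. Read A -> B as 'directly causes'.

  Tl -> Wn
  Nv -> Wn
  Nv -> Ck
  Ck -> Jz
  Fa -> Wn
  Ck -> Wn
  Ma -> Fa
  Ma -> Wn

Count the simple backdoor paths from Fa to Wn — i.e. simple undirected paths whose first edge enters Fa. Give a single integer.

1

A backdoor path from Fa to Wn is any simple undirected path whose first edge points into Fa (i.e. leaves Fa via a parent).
Parents of Fa: {Ma}.
Enumerating:
  P1: Fa <- Ma -> Wn
That exhausts the simple backdoor paths. Count: 1.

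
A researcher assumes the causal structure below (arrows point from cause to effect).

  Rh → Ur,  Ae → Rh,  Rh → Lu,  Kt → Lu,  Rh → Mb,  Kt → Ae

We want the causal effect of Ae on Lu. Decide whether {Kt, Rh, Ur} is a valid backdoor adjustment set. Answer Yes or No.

No

Backdoor paths from Ae to Lu (paths whose first edge points into Ae):
  P1: Ae <- Kt -> Lu
Condition 1 (no descendant of Ae in the set): FAILS — Rh and Ur are descendants of Ae.
Condition 2 (every backdoor path blocked by {Kt, Rh, Ur}):
  P1: blocked at fork node Kt ∈ conditioning set.
{Kt, Rh, Ur} does not satisfy the backdoor criterion.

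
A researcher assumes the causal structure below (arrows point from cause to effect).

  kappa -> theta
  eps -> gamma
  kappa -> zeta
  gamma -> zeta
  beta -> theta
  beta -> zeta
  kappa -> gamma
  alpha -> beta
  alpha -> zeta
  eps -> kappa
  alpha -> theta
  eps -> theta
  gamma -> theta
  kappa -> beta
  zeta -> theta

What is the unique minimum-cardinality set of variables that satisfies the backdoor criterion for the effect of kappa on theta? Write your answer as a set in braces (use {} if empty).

Variables eligible for adjustment (non-descendants of kappa, excluding kappa and theta): {alpha, eps}.
Backdoor paths from kappa to theta:
  P1: kappa <- eps -> gamma -> zeta <- alpha -> beta -> theta
  P2: kappa <- eps -> gamma -> zeta <- alpha -> theta
  P3: kappa <- eps -> gamma -> zeta <- beta <- alpha -> theta
  P4: kappa <- eps -> gamma -> zeta <- beta -> theta
  P5: kappa <- eps -> gamma -> zeta -> theta
  P6: kappa <- eps -> gamma -> theta
  P7: kappa <- eps -> theta
The empty set is not sufficient: P5 (kappa <- eps -> gamma -> zeta -> theta) has no collider blocking it and no conditioned non-collider, so it is open.
Try {eps}:
  P1: blocked at fork node eps ∈ conditioning set.
  P2: blocked at fork node eps ∈ conditioning set.
  P3: blocked at fork node eps ∈ conditioning set.
  P4: blocked at fork node eps ∈ conditioning set.
  P5: blocked at fork node eps ∈ conditioning set.
  P6: blocked at fork node eps ∈ conditioning set.
  P7: blocked at fork node eps ∈ conditioning set.
{eps} contains no descendant of kappa and blocks every backdoor path.
No other singleton works — e.g. {alpha} leaves P5 open — so {eps} is the unique smallest valid adjustment set.

{eps}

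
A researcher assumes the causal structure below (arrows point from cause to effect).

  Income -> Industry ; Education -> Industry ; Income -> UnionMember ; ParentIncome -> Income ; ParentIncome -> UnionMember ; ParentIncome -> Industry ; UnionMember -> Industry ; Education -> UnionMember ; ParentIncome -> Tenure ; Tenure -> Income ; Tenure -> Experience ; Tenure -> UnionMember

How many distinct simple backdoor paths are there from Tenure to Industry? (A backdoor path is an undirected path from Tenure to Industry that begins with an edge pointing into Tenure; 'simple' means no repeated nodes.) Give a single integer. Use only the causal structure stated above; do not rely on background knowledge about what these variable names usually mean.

A backdoor path from Tenure to Industry is any simple undirected path whose first edge points into Tenure (i.e. leaves Tenure via a parent).
Parents of Tenure: {ParentIncome}.
Enumerating:
  P1: Tenure <- ParentIncome -> Income -> UnionMember <- Education -> Industry
  P2: Tenure <- ParentIncome -> Income -> UnionMember -> Industry
  P3: Tenure <- ParentIncome -> Income -> Industry
  P4: Tenure <- ParentIncome -> UnionMember <- Education -> Industry
  P5: Tenure <- ParentIncome -> UnionMember <- Income -> Industry
  P6: Tenure <- ParentIncome -> UnionMember -> Industry
  P7: Tenure <- ParentIncome -> Industry
That exhausts the simple backdoor paths. Count: 7.

7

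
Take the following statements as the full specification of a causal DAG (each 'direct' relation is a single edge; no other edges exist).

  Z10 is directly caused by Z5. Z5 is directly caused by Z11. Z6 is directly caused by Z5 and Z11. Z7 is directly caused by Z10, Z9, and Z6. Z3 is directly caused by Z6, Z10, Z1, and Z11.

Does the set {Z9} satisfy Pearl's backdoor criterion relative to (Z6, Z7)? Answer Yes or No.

Backdoor paths from Z6 to Z7 (paths whose first edge points into Z6):
  P1: Z6 <- Z11 -> Z5 -> Z10 -> Z7
  P2: Z6 <- Z11 -> Z3 <- Z10 -> Z7
  P3: Z6 <- Z5 <- Z11 -> Z3 <- Z10 -> Z7
  P4: Z6 <- Z5 -> Z10 -> Z7
Condition 1 (no descendant of Z6 in the set): holds — descendants of Z6 are {Z3, Z7}; none are in {Z9}.
Condition 2 (every backdoor path blocked by {Z9}):
  P1: open — no interior node is in the conditioning set.
  P2: blocked at collider Z3 (neither it nor any descendant is in the conditioning set).
  P3: blocked at collider Z3 (neither it nor any descendant is in the conditioning set).
  P4: open — no interior node is in the conditioning set.
{Z9} does not satisfy the backdoor criterion.

No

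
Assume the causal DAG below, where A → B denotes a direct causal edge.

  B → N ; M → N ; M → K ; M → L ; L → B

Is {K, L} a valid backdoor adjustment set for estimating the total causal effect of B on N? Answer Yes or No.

Backdoor paths from B to N (paths whose first edge points into B):
  P1: B <- L <- M -> N
Condition 1 (no descendant of B in the set): holds — descendants of B are {N}; none are in {K, L}.
Condition 2 (every backdoor path blocked by {K, L}):
  P1: blocked at chain node L ∈ conditioning set.
{K, L} satisfies the backdoor criterion.

Yes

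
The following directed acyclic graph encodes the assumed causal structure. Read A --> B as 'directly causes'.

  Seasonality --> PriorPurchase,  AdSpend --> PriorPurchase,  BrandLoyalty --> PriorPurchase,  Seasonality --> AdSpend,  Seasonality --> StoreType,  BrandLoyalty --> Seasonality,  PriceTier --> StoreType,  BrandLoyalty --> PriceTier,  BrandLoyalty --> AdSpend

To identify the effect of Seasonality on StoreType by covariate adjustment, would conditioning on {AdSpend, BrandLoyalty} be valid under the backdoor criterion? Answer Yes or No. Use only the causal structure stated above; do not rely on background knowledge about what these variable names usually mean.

Backdoor paths from Seasonality to StoreType (paths whose first edge points into Seasonality):
  P1: Seasonality <- BrandLoyalty -> PriceTier -> StoreType
Condition 1 (no descendant of Seasonality in the set): FAILS — AdSpend is a descendant of Seasonality.
Condition 2 (every backdoor path blocked by {AdSpend, BrandLoyalty}):
  P1: blocked at fork node BrandLoyalty ∈ conditioning set.
{AdSpend, BrandLoyalty} does not satisfy the backdoor criterion.

No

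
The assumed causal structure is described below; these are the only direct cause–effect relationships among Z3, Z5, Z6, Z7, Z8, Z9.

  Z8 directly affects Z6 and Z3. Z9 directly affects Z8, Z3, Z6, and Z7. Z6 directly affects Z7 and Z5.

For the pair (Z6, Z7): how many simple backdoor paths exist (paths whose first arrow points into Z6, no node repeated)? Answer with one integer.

3

A backdoor path from Z6 to Z7 is any simple undirected path whose first edge points into Z6 (i.e. leaves Z6 via a parent).
Parents of Z6: {Z8, Z9}.
Enumerating:
  P1: Z6 <- Z9 -> Z7
  P2: Z6 <- Z8 <- Z9 -> Z7
  P3: Z6 <- Z8 -> Z3 <- Z9 -> Z7
That exhausts the simple backdoor paths. Count: 3.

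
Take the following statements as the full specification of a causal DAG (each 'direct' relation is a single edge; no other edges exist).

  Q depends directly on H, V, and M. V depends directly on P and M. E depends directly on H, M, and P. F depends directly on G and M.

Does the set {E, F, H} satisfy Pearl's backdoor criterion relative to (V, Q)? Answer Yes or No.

Backdoor paths from V to Q (paths whose first edge points into V):
  P1: V <- P -> E <- H -> Q
  P2: V <- P -> E <- M -> Q
  P3: V <- M -> E <- H -> Q
  P4: V <- M -> Q
Condition 1 (no descendant of V in the set): holds — descendants of V are {Q}; none are in {E, F, H}.
Condition 2 (every backdoor path blocked by {E, F, H}):
  P1: blocked at fork node H ∈ conditioning set.
  P2: open — collider(s) E are conditioned on (or have a conditioned descendant) and no non-collider on the path is in the set.
  P3: blocked at fork node H ∈ conditioning set.
  P4: open — no interior node is in the conditioning set.
{E, F, H} does not satisfy the backdoor criterion.

No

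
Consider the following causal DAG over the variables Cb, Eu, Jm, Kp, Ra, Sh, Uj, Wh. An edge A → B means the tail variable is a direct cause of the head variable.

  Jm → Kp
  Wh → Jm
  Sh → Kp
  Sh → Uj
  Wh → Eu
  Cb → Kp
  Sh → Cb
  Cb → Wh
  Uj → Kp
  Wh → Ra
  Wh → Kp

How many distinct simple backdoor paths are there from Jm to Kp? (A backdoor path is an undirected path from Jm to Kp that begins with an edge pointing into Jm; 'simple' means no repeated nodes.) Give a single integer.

4

A backdoor path from Jm to Kp is any simple undirected path whose first edge points into Jm (i.e. leaves Jm via a parent).
Parents of Jm: {Wh}.
Enumerating:
  P1: Jm <- Wh <- Cb <- Sh -> Uj -> Kp
  P2: Jm <- Wh <- Cb <- Sh -> Kp
  P3: Jm <- Wh <- Cb -> Kp
  P4: Jm <- Wh -> Kp
That exhausts the simple backdoor paths. Count: 4.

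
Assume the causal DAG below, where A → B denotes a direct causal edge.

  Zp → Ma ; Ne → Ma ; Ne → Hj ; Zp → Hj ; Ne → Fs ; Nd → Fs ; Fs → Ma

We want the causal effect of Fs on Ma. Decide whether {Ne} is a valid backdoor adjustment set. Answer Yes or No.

Backdoor paths from Fs to Ma (paths whose first edge points into Fs):
  P1: Fs <- Ne -> Hj <- Zp -> Ma
  P2: Fs <- Ne -> Ma
Condition 1 (no descendant of Fs in the set): holds — descendants of Fs are {Ma}; none are in {Ne}.
Condition 2 (every backdoor path blocked by {Ne}):
  P1: blocked at fork node Ne ∈ conditioning set.
  P2: blocked at fork node Ne ∈ conditioning set.
{Ne} satisfies the backdoor criterion.

Yes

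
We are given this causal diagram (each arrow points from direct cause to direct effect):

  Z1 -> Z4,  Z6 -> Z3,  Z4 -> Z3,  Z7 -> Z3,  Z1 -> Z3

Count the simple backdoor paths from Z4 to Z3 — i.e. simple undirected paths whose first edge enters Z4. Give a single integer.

1

A backdoor path from Z4 to Z3 is any simple undirected path whose first edge points into Z4 (i.e. leaves Z4 via a parent).
Parents of Z4: {Z1}.
Enumerating:
  P1: Z4 <- Z1 -> Z3
That exhausts the simple backdoor paths. Count: 1.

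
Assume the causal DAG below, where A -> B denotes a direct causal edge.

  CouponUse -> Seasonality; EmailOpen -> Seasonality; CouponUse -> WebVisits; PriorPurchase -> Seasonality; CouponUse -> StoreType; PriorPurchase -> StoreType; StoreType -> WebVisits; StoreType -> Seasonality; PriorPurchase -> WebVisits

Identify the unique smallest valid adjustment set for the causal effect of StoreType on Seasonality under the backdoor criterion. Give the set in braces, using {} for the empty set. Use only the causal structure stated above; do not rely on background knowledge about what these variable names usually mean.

{CouponUse, PriorPurchase}

Variables eligible for adjustment (non-descendants of StoreType, excluding StoreType and Seasonality): {CouponUse, EmailOpen, PriorPurchase}.
Backdoor paths from StoreType to Seasonality:
  P1: StoreType <- CouponUse -> WebVisits <- PriorPurchase -> Seasonality
  P2: StoreType <- CouponUse -> Seasonality
  P3: StoreType <- PriorPurchase -> WebVisits <- CouponUse -> Seasonality
  P4: StoreType <- PriorPurchase -> Seasonality
The empty set is not sufficient: P2 (StoreType <- CouponUse -> Seasonality) has no collider blocking it and no conditioned non-collider, so it is open.
Try {CouponUse, PriorPurchase}:
  P1: blocked at fork node CouponUse ∈ conditioning set.
  P2: blocked at fork node CouponUse ∈ conditioning set.
  P3: blocked at fork node PriorPurchase ∈ conditioning set.
  P4: blocked at fork node PriorPurchase ∈ conditioning set.
{CouponUse, PriorPurchase} contains no descendant of StoreType and blocks every backdoor path.
Every element of {CouponUse, PriorPurchase} is needed (dropping CouponUse leaves P2 open; dropping PriorPurchase leaves P4 open), so no proper subset is valid.
Among all size-2 subsets of the eligible variables, only {CouponUse, PriorPurchase} blocks every backdoor path, so it is the unique smallest valid adjustment set.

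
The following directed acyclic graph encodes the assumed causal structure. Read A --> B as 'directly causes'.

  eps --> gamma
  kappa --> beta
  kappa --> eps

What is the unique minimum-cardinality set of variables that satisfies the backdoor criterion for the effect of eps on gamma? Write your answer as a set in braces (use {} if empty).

Variables eligible for adjustment (non-descendants of eps, excluding eps and gamma): {beta, kappa}.
Backdoor paths from eps to gamma:
  (none)
With no backdoor paths the empty set already satisfies the criterion, and it is trivially minimal.

{}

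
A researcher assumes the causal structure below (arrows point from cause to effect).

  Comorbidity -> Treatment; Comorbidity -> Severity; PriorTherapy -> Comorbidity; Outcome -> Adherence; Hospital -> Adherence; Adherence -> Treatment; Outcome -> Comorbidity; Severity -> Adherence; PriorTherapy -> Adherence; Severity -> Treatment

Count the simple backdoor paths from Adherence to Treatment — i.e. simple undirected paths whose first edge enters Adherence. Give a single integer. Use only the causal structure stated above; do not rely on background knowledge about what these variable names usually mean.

6

A backdoor path from Adherence to Treatment is any simple undirected path whose first edge points into Adherence (i.e. leaves Adherence via a parent).
Parents of Adherence: {Hospital, Outcome, PriorTherapy, Severity}.
Enumerating:
  P1: Adherence <- Outcome -> Comorbidity -> Severity -> Treatment
  P2: Adherence <- Outcome -> Comorbidity -> Treatment
  P3: Adherence <- PriorTherapy -> Comorbidity -> Severity -> Treatment
  P4: Adherence <- PriorTherapy -> Comorbidity -> Treatment
  P5: Adherence <- Severity <- Comorbidity -> Treatment
  P6: Adherence <- Severity -> Treatment
That exhausts the simple backdoor paths. Count: 6.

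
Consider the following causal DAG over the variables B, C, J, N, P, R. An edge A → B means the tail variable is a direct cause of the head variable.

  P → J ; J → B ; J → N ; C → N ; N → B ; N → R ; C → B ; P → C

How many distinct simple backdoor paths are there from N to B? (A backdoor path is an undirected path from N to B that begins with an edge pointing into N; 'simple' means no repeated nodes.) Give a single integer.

A backdoor path from N to B is any simple undirected path whose first edge points into N (i.e. leaves N via a parent).
Parents of N: {C, J}.
Enumerating:
  P1: N <- C <- P -> J -> B
  P2: N <- C -> B
  P3: N <- J <- P -> C -> B
  P4: N <- J -> B
That exhausts the simple backdoor paths. Count: 4.

4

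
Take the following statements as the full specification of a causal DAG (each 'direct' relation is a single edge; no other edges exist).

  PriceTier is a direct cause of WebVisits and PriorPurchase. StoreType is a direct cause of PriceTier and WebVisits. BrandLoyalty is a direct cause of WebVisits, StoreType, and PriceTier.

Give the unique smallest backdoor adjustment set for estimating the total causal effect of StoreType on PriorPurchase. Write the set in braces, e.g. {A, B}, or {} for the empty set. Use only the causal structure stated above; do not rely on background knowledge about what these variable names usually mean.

Variables eligible for adjustment (non-descendants of StoreType, excluding StoreType and PriorPurchase): {BrandLoyalty}.
Backdoor paths from StoreType to PriorPurchase:
  P1: StoreType <- BrandLoyalty -> PriceTier -> PriorPurchase
  P2: StoreType <- BrandLoyalty -> WebVisits <- PriceTier -> PriorPurchase
The empty set is not sufficient: P1 (StoreType <- BrandLoyalty -> PriceTier -> PriorPurchase) has no collider blocking it and no conditioned non-collider, so it is open.
Try {BrandLoyalty}:
  P1: blocked at fork node BrandLoyalty ∈ conditioning set.
  P2: blocked at fork node BrandLoyalty ∈ conditioning set.
{BrandLoyalty} contains no descendant of StoreType and blocks every backdoor path.
{BrandLoyalty} is the unique smallest valid adjustment set.

{BrandLoyalty}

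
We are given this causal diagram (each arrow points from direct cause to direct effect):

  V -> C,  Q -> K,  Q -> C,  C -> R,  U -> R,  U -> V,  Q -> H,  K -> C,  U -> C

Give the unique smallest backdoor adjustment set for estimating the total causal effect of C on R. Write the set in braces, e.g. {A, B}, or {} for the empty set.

{U}

Variables eligible for adjustment (non-descendants of C, excluding C and R): {H, K, Q, U, V}.
Backdoor paths from C to R:
  P1: C <- U -> R
  P2: C <- V <- U -> R
The empty set is not sufficient: P1 (C <- U -> R) has no collider blocking it and no conditioned non-collider, so it is open.
Try {U}:
  P1: blocked at fork node U ∈ conditioning set.
  P2: blocked at fork node U ∈ conditioning set.
{U} contains no descendant of C and blocks every backdoor path.
No other singleton works — e.g. {Q} leaves P1 open — so {U} is the unique smallest valid adjustment set.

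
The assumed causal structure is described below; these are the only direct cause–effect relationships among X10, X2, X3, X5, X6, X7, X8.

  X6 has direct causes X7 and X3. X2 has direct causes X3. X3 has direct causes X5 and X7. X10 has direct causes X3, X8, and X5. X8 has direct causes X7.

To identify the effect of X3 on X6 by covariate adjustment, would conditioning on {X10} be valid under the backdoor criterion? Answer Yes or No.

No

Backdoor paths from X3 to X6 (paths whose first edge points into X3):
  P1: X3 <- X5 -> X10 <- X8 <- X7 -> X6
  P2: X3 <- X7 -> X6
Condition 1 (no descendant of X3 in the set): FAILS — X10 is a descendant of X3.
Condition 2 (every backdoor path blocked by {X10}):
  P1: open — collider(s) X10 are conditioned on (or have a conditioned descendant) and no non-collider on the path is in the set.
  P2: open — no interior node is in the conditioning set.
{X10} does not satisfy the backdoor criterion.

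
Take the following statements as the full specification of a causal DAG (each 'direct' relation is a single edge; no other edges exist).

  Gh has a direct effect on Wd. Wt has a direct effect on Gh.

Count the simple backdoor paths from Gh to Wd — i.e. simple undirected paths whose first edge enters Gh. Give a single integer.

0

A backdoor path from Gh to Wd is any simple undirected path whose first edge points into Gh (i.e. leaves Gh via a parent).
Parents of Gh: {Wt}.
No simple path from any parent of Gh reaches Wd without revisiting Gh, so there are no backdoor paths.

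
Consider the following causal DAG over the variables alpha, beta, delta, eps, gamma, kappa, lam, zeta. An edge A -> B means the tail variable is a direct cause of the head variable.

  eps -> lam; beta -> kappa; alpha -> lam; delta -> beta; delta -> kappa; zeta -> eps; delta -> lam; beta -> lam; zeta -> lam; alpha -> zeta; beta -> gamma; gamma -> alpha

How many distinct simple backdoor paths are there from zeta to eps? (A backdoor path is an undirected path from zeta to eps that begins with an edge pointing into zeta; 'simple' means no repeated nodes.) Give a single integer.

A backdoor path from zeta to eps is any simple undirected path whose first edge points into zeta (i.e. leaves zeta via a parent).
Parents of zeta: {alpha}.
Enumerating:
  P1: zeta <- alpha <- gamma <- beta <- delta -> lam <- eps
  P2: zeta <- alpha <- gamma <- beta -> kappa <- delta -> lam <- eps
  P3: zeta <- alpha <- gamma <- beta -> lam <- eps
  P4: zeta <- alpha -> lam <- eps
That exhausts the simple backdoor paths. Count: 4.

4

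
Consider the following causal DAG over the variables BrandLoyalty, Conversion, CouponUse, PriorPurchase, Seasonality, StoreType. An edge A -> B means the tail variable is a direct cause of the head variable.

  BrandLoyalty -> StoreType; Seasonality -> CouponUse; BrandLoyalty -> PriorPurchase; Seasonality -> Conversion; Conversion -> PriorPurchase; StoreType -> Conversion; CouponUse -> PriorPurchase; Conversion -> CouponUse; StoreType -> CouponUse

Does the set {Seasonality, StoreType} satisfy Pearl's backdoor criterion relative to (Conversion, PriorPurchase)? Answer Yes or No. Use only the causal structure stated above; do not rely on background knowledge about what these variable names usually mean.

Backdoor paths from Conversion to PriorPurchase (paths whose first edge points into Conversion):
  P1: Conversion <- Seasonality -> CouponUse <- StoreType <- BrandLoyalty -> PriorPurchase
  P2: Conversion <- Seasonality -> CouponUse -> PriorPurchase
  P3: Conversion <- StoreType <- BrandLoyalty -> PriorPurchase
  P4: Conversion <- StoreType -> CouponUse -> PriorPurchase
Condition 1 (no descendant of Conversion in the set): holds — descendants of Conversion are {CouponUse, PriorPurchase}; none are in {Seasonality, StoreType}.
Condition 2 (every backdoor path blocked by {Seasonality, StoreType}):
  P1: blocked at fork node Seasonality ∈ conditioning set.
  P2: blocked at fork node Seasonality ∈ conditioning set.
  P3: blocked at chain node StoreType ∈ conditioning set.
  P4: blocked at fork node StoreType ∈ conditioning set.
{Seasonality, StoreType} satisfies the backdoor criterion.

Yes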